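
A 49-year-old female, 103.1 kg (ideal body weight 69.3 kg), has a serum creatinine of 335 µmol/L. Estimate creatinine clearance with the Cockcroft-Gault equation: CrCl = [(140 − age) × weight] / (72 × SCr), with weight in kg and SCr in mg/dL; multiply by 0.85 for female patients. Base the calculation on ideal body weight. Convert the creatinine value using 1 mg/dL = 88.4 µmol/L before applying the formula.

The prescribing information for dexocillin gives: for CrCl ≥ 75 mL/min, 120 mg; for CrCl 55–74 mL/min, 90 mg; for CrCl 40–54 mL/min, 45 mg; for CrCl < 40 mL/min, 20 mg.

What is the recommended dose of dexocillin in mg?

20 mg

SCr = 335 / 88.4 = 3.79 mg/dL
CrCl = (140 − 49) × 69.3 / (72 × 3.79) × 0.85 = 6306.3 / 272.88 × 0.85 ≈ 19.6 mL/min
CrCl ≈ 20 mL/min → bracket < 40 mL/min.
Dose for this bracket: 20 mg.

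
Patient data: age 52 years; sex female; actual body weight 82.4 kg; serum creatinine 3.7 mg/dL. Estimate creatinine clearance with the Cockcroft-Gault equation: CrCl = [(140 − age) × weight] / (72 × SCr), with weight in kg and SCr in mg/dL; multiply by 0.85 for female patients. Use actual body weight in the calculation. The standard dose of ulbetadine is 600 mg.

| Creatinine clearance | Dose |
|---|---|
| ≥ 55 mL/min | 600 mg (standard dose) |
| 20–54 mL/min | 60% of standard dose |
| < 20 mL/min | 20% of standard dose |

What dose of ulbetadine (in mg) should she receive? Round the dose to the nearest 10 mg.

CrCl = (140 − 52) × 82.4 / (72 × 3.7) × 0.85 = 7251.2 / 266.40 × 0.85 ≈ 23.1 mL/min
CrCl ≈ 23 mL/min → bracket 20–54 mL/min.
60% of 600 mg = 360 mg

360 mg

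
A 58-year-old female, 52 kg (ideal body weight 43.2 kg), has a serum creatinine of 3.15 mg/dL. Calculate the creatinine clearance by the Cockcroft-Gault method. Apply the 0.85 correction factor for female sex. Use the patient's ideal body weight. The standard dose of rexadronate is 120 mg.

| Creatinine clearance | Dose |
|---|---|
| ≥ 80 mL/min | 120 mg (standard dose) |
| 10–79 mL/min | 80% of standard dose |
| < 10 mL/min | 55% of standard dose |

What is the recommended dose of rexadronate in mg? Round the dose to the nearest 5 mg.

CrCl = (140 − 58) × 43.2 / (72 × 3.15) × 0.85 = 3542.4 / 226.80 × 0.85 ≈ 13.3 mL/min
CrCl ≈ 13 mL/min → bracket 10–79 mL/min.
80% of 120 mg = 96 mg → 95 mg

95 mg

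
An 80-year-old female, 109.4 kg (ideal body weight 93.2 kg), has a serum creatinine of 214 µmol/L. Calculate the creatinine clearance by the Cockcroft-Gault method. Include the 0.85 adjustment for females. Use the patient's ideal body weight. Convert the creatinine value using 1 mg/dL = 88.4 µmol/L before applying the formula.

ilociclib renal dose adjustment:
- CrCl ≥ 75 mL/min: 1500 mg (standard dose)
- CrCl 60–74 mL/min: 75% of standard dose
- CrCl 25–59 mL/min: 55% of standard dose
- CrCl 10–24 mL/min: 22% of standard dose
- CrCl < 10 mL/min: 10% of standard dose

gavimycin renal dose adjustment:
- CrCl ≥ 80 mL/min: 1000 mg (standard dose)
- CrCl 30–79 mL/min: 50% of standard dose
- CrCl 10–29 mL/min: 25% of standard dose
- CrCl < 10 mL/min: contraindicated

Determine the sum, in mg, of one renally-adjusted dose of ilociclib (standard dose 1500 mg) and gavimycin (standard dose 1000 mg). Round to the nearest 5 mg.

1075 mg

SCr = 214 / 88.4 = 2.421 mg/dL
CrCl = (140 − 80) × 93.2 / (72 × 2.421) × 0.85 = 5592.0 / 174.31 × 0.85 ≈ 27.3 mL/min
CrCl ≈ 27 mL/min.
ilociclib: 25–59 mL/min → 55% of 1500 mg = 825 mg.
gavimycin: 10–29 mL/min → 25% of 1000 mg = 250 mg.
Total = 825 + 250 = 1075 mg.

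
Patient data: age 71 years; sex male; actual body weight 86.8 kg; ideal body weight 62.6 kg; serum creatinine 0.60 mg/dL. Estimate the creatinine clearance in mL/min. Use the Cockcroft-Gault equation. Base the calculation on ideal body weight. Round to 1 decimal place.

100.0 mL/min

CrCl = (140 − 71) × 62.6 / (72 × 0.6) = 4319.4 / 43.20 ≈ 100.0 mL/min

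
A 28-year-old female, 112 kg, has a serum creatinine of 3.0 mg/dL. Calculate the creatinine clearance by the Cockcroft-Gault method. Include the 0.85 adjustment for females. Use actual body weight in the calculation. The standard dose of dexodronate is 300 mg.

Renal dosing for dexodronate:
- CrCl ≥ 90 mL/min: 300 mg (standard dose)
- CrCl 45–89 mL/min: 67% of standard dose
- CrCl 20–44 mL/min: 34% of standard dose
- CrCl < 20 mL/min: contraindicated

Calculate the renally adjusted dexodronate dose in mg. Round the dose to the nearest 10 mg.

CrCl = (140 − 28) × 112 / (72 × 3) × 0.85 = 12544.0 / 216.00 × 0.85 ≈ 49.4 mL/min
CrCl ≈ 49 mL/min → bracket 45–89 mL/min.
67% of 300 mg = 201 mg → 200 mg

200 mg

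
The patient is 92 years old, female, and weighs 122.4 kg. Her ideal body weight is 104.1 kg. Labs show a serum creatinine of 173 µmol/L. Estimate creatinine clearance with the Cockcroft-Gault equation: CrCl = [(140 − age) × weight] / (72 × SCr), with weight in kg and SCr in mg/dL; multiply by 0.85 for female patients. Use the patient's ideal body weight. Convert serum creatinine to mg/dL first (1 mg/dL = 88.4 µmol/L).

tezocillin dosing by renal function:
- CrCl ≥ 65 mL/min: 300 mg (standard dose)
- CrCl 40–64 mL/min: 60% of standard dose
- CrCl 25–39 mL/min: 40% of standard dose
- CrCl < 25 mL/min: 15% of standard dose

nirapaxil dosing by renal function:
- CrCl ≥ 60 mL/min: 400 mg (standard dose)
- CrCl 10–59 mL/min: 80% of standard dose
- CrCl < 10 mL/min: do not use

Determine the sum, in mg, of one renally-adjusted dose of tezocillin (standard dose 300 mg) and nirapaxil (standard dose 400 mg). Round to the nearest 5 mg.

SCr = 173 / 88.4 = 1.957 mg/dL
CrCl = (140 − 92) × 104.1 / (72 × 1.957) × 0.85 = 4996.8 / 140.90 × 0.85 ≈ 30.1 mL/min
CrCl ≈ 30 mL/min.
tezocillin: 25–39 mL/min → 40% of 300 mg = 120 mg.
nirapaxil: 10–59 mL/min → 80% of 400 mg = 320 mg.
Total = 120 + 320 = 440 mg.

440 mg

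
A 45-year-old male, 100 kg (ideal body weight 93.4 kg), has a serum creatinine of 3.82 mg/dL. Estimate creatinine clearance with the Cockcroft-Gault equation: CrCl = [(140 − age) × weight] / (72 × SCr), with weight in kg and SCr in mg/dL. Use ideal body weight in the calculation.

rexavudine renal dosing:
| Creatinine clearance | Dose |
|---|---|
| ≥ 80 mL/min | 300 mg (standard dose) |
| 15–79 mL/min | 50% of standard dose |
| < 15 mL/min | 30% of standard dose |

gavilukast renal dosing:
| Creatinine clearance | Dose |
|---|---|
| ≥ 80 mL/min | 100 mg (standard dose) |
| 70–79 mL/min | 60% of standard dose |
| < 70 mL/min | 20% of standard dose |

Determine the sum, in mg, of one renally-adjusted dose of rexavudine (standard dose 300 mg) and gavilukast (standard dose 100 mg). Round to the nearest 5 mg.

170 mg

CrCl = (140 − 45) × 93.4 / (72 × 3.82) = 8873.0 / 275.04 ≈ 32.3 mL/min
CrCl ≈ 32 mL/min.
rexavudine: 15–79 mL/min → 50% of 300 mg = 150 mg.
gavilukast: < 70 mL/min → 20% of 100 mg = 20 mg.
Total = 150 + 20 = 170 mg.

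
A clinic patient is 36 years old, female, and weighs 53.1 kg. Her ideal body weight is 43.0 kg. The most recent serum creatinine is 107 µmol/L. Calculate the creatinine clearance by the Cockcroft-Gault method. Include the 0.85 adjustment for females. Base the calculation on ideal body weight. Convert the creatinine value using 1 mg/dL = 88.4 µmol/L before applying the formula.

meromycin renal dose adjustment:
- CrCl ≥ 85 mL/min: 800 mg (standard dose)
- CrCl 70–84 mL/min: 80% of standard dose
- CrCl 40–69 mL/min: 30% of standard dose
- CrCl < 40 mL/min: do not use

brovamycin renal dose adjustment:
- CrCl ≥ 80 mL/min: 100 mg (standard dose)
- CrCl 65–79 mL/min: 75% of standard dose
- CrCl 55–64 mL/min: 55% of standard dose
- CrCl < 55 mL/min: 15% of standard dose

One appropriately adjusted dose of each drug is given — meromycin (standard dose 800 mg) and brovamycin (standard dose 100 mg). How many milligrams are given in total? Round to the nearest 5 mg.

SCr = 107 / 88.4 = 1.21 mg/dL
CrCl = (140 − 36) × 43 / (72 × 1.21) × 0.85 = 4472.0 / 87.12 × 0.85 ≈ 43.6 mL/min
CrCl ≈ 44 mL/min.
meromycin: 40–69 mL/min → 30% of 800 mg = 240 mg.
brovamycin: < 55 mL/min → 15% of 100 mg = 15 mg.
Total = 240 + 15 = 255 mg.

255 mg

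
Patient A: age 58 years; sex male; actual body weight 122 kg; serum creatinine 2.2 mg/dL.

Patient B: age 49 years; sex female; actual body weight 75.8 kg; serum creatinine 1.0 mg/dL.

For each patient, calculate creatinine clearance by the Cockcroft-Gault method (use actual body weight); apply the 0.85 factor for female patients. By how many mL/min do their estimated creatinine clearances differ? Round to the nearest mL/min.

Patient A: CrCl = (140 − 58) × 122 / (72 × 2.2) = 10004.0 / 158.40 ≈ 63.2 mL/min
Patient B: CrCl = (140 − 49) × 75.8 / (72 × 1) × 0.85 = 6897.8 / 72.00 × 0.85 ≈ 81.4 mL/min
|63.2 − 81.4| = 18.2 mL/min

18 mL/min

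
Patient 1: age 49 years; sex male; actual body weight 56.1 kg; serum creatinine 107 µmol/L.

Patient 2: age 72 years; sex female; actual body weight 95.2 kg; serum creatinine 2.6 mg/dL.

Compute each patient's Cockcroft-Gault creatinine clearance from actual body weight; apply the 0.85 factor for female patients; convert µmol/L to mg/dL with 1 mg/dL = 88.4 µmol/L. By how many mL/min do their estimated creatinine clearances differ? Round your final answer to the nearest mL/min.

29 mL/min

Patient 1: SCr = 107 / 88.4 = 1.21 mg/dL
Patient 1: CrCl = (140 − 49) × 56.1 / (72 × 1.21) = 5105.1 / 87.12 ≈ 58.6 mL/min
Patient 2: CrCl = (140 − 72) × 95.2 / (72 × 2.6) × 0.85 = 6473.6 / 187.20 × 0.85 ≈ 29.4 mL/min
|58.6 − 29.4| = 29.2 mL/min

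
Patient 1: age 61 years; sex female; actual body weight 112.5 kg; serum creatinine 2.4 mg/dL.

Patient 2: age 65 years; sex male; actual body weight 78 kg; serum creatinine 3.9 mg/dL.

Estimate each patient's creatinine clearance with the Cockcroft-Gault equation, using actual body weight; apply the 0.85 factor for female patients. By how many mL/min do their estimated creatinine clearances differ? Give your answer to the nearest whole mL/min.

Patient 1: CrCl = (140 − 61) × 112.5 / (72 × 2.4) × 0.85 = 8887.5 / 172.80 × 0.85 ≈ 43.7 mL/min
Patient 2: CrCl = (140 − 65) × 78 / (72 × 3.9) = 5850.0 / 280.80 ≈ 20.8 mL/min
|43.7 − 20.8| = 22.9 mL/min

23 mL/min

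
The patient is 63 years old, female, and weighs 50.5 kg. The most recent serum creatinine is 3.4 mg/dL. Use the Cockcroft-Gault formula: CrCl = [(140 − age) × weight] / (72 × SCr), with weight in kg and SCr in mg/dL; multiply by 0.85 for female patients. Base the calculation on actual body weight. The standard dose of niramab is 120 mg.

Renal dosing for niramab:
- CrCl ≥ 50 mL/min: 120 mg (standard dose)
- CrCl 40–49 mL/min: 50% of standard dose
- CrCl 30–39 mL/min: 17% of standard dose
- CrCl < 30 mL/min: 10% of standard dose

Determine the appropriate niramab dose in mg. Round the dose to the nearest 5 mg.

CrCl = (140 − 63) × 50.5 / (72 × 3.4) × 0.85 = 3888.5 / 244.80 × 0.85 ≈ 13.5 mL/min
CrCl ≈ 14 mL/min → bracket < 30 mL/min.
10% of 120 mg = 12 mg → 10 mg

10 mg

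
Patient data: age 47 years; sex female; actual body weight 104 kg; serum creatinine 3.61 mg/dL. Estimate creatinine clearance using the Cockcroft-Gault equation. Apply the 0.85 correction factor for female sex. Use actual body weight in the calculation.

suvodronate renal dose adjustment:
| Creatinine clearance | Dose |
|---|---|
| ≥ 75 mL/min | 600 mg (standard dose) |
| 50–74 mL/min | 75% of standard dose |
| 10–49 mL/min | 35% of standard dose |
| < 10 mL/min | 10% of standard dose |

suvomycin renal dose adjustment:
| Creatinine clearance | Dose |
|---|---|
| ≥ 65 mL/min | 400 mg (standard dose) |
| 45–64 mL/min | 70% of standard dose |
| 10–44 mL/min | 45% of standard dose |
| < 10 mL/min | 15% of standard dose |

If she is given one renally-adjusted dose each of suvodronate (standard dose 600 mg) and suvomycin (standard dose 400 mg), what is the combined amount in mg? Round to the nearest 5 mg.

CrCl = (140 − 47) × 104 / (72 × 3.61) × 0.85 = 9672.0 / 259.92 × 0.85 ≈ 31.6 mL/min
CrCl ≈ 32 mL/min.
suvodronate: 10–49 mL/min → 35% of 600 mg = 210 mg.
suvomycin: 10–44 mL/min → 45% of 400 mg = 180 mg.
Total = 210 + 180 = 390 mg.

390 mg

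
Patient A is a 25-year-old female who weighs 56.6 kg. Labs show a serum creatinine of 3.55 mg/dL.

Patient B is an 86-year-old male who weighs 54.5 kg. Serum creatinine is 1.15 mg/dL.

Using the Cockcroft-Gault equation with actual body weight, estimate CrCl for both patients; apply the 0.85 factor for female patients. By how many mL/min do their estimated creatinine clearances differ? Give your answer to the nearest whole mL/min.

14 mL/min

Patient A: CrCl = (140 − 25) × 56.6 / (72 × 3.55) × 0.85 = 6509.0 / 255.60 × 0.85 ≈ 21.6 mL/min
Patient B: CrCl = (140 − 86) × 54.5 / (72 × 1.15) = 2943.0 / 82.80 ≈ 35.5 mL/min
|21.6 − 35.5| = 13.9 mL/min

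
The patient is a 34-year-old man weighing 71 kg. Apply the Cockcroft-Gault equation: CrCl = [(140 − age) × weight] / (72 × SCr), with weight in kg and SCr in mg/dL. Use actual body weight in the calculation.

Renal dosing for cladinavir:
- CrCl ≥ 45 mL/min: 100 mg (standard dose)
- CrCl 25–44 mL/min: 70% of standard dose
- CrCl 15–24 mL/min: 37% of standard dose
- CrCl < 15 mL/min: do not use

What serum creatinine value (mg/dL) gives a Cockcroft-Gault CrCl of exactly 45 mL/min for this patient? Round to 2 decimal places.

Standard dose requires CrCl ≥ 45 mL/min.
Set (140 − 34) × 71 / (72 × SCr) = 45
SCr = (140 − 34) × 71 / (72 × 45) = 2.323 mg/dL

2.32 mg/dL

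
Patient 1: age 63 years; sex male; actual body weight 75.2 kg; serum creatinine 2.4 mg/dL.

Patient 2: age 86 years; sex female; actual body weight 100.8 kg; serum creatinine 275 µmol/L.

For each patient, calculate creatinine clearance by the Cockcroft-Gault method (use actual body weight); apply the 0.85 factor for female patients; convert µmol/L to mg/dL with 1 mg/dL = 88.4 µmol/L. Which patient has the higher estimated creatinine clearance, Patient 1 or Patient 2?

Patient 1: CrCl = (140 − 63) × 75.2 / (72 × 2.4) = 5790.4 / 172.80 ≈ 33.5 mL/min
Patient 2: SCr = 275 / 88.4 = 3.111 mg/dL
Patient 2: CrCl = (140 − 86) × 100.8 / (72 × 3.111) × 0.85 = 5443.2 / 223.99 × 0.85 ≈ 20.7 mL/min
33.5 vs 20.7 mL/min → Patient 1 is higher.

Patient 1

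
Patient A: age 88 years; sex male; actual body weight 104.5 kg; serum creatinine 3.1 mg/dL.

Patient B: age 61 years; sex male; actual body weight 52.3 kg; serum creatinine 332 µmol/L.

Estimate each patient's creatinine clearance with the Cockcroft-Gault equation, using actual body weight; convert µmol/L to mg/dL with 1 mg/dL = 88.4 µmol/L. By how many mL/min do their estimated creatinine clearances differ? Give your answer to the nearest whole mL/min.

Patient A: CrCl = (140 − 88) × 104.5 / (72 × 3.1) = 5434.0 / 223.20 ≈ 24.3 mL/min
Patient B: SCr = 332 / 88.4 = 3.756 mg/dL
Patient B: CrCl = (140 − 61) × 52.3 / (72 × 3.756) = 4131.7 / 270.43 ≈ 15.3 mL/min
|24.3 − 15.3| = 9.0 mL/min

9 mL/min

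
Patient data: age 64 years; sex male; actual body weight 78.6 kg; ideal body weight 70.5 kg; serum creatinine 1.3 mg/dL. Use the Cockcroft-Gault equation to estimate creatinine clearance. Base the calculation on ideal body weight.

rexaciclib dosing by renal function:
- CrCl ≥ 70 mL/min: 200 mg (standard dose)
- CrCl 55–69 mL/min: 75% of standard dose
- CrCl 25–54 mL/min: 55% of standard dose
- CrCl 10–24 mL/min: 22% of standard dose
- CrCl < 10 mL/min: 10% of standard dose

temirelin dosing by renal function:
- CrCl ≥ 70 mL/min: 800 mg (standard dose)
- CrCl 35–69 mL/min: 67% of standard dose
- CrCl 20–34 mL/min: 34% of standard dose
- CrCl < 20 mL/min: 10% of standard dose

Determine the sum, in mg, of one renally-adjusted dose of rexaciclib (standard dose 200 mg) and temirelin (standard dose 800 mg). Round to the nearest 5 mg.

685 mg

CrCl = (140 − 64) × 70.5 / (72 × 1.3) = 5358.0 / 93.60 ≈ 57.2 mL/min
CrCl ≈ 57 mL/min.
rexaciclib: 55–69 mL/min → 75% of 200 mg = 150 mg.
temirelin: 35–69 mL/min → 67% of 800 mg = 536 mg.
Total = 150 + 536 = 686 mg.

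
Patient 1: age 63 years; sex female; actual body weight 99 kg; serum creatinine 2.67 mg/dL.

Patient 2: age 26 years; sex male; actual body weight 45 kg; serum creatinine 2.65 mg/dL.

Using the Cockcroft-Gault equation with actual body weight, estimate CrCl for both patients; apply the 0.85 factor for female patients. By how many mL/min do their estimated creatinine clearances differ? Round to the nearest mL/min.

7 mL/min

Patient 1: CrCl = (140 − 63) × 99 / (72 × 2.67) × 0.85 = 7623.0 / 192.24 × 0.85 ≈ 33.7 mL/min
Patient 2: CrCl = (140 − 26) × 45 / (72 × 2.65) = 5130.0 / 190.80 ≈ 26.9 mL/min
|33.7 − 26.9| = 6.8 mL/min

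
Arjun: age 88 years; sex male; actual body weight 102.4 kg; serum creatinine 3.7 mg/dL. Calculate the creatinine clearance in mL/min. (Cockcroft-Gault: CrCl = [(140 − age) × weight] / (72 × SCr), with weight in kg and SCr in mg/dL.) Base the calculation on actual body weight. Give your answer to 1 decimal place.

CrCl = (140 − 88) × 102.4 / (72 × 3.7) = 5324.8 / 266.40 ≈ 20.0 mL/min

20.0 mL/min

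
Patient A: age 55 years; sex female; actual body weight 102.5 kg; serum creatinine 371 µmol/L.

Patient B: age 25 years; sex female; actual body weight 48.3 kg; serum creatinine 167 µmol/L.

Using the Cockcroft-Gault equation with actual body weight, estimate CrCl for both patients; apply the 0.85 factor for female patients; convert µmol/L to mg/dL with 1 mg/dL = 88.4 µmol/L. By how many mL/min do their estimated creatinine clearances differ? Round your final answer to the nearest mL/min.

10 mL/min

Patient A: SCr = 371 / 88.4 = 4.197 mg/dL
Patient A: CrCl = (140 − 55) × 102.5 / (72 × 4.197) × 0.85 = 8712.5 / 302.18 × 0.85 ≈ 24.5 mL/min
Patient B: SCr = 167 / 88.4 = 1.889 mg/dL
Patient B: CrCl = (140 − 25) × 48.3 / (72 × 1.889) × 0.85 = 5554.5 / 136.01 × 0.85 ≈ 34.7 mL/min
|24.5 − 34.7| = 10.2 mL/min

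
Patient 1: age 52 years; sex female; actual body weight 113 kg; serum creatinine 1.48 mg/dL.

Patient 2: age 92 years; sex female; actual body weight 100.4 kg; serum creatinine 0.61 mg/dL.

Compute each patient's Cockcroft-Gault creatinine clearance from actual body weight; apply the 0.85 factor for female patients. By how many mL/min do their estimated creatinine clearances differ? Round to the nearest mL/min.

14 mL/min

Patient 1: CrCl = (140 − 52) × 113 / (72 × 1.48) × 0.85 = 9944.0 / 106.56 × 0.85 ≈ 79.3 mL/min
Patient 2: CrCl = (140 − 92) × 100.4 / (72 × 0.61) × 0.85 = 4819.2 / 43.92 × 0.85 ≈ 93.3 mL/min
|79.3 − 93.3| = 14.0 mL/min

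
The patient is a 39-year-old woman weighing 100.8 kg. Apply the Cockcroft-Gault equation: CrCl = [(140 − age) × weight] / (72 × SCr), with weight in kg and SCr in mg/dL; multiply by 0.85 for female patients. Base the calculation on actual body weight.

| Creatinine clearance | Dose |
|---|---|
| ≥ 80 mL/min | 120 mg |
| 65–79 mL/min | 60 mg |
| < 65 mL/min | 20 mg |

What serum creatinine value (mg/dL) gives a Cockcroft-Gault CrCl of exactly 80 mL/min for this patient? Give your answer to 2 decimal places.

Standard dose requires CrCl ≥ 80 mL/min.
Set (140 − 39) × 100.8 × 0.85 / (72 × SCr) = 80
SCr = (140 − 39) × 100.8 × 0.85 / (72 × 80) = 1.502 mg/dL

1.50 mg/dL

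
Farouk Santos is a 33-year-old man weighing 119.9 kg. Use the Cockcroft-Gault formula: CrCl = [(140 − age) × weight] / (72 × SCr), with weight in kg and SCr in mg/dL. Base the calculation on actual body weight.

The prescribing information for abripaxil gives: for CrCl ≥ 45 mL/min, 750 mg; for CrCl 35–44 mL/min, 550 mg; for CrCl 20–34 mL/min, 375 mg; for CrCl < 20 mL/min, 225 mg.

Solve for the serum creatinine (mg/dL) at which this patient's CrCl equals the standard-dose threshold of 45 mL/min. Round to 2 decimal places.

Standard dose requires CrCl ≥ 45 mL/min.
Set (140 − 33) × 119.9 / (72 × SCr) = 45
SCr = (140 − 33) × 119.9 / (72 × 45) = 3.960 mg/dL

3.96 mg/dL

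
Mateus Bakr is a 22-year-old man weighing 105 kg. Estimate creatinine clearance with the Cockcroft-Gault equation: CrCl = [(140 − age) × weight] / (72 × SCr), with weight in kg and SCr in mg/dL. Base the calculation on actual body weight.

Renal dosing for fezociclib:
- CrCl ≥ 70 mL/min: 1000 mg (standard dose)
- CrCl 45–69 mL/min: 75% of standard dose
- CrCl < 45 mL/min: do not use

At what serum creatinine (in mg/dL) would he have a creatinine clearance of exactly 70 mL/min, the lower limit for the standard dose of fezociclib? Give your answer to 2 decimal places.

Standard dose requires CrCl ≥ 70 mL/min.
Set (140 − 22) × 105 / (72 × SCr) = 70
SCr = (140 − 22) × 105 / (72 × 70) = 2.458 mg/dL

2.46 mg/dL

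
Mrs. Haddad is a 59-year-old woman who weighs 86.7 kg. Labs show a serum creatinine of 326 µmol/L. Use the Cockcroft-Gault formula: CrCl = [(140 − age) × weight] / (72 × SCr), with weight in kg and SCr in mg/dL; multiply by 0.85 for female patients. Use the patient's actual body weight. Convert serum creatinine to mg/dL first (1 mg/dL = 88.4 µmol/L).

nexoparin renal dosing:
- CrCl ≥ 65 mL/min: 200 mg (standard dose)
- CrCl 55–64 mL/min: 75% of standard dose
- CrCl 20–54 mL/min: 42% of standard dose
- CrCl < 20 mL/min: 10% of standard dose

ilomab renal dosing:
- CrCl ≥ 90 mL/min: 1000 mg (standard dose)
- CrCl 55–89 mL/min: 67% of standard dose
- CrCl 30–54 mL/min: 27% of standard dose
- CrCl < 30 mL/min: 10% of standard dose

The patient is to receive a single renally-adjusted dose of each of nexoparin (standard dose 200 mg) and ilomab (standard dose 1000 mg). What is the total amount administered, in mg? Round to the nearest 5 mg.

SCr = 326 / 88.4 = 3.688 mg/dL
CrCl = (140 − 59) × 86.7 / (72 × 3.688) × 0.85 = 7022.7 / 265.54 × 0.85 ≈ 22.5 mL/min
CrCl ≈ 22 mL/min.
nexoparin: 20–54 mL/min → 42% of 200 mg = 84 mg.
ilomab: < 30 mL/min → 10% of 1000 mg = 100 mg.
Total = 84 + 100 = 184 mg.

185 mg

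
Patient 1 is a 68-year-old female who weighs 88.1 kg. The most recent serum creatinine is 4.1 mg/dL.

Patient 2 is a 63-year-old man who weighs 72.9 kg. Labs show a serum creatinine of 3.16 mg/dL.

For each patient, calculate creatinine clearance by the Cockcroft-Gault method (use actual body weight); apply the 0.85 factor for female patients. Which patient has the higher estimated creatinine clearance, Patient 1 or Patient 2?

Patient 1: CrCl = (140 − 68) × 88.1 / (72 × 4.1) × 0.85 = 6343.2 / 295.20 × 0.85 ≈ 18.3 mL/min
Patient 2: CrCl = (140 − 63) × 72.9 / (72 × 3.16) = 5613.3 / 227.52 ≈ 24.7 mL/min
18.3 vs 24.7 mL/min → Patient 2 is higher.

Patient 2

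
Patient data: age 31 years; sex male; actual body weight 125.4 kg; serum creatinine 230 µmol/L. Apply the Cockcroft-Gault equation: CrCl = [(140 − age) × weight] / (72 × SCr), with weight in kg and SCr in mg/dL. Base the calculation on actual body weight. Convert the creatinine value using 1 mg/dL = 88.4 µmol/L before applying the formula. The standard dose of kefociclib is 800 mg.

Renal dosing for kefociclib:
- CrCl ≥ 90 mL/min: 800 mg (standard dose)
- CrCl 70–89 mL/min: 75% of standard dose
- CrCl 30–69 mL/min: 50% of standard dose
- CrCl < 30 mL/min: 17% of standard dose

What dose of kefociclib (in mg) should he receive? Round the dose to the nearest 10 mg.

600 mg

SCr = 230 / 88.4 = 2.602 mg/dL
CrCl = (140 − 31) × 125.4 / (72 × 2.602) = 13668.6 / 187.34 ≈ 73.0 mL/min
CrCl ≈ 73 mL/min → bracket 70–89 mL/min.
75% of 800 mg = 600 mg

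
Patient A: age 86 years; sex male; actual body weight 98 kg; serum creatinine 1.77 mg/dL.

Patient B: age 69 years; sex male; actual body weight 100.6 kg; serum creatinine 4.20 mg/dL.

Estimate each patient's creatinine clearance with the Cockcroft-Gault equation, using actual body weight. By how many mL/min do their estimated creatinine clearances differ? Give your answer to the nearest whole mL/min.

Patient A: CrCl = (140 − 86) × 98 / (72 × 1.77) = 5292.0 / 127.44 ≈ 41.5 mL/min
Patient B: CrCl = (140 − 69) × 100.6 / (72 × 4.2) = 7142.6 / 302.40 ≈ 23.6 mL/min
|41.5 − 23.6| = 17.9 mL/min

18 mL/min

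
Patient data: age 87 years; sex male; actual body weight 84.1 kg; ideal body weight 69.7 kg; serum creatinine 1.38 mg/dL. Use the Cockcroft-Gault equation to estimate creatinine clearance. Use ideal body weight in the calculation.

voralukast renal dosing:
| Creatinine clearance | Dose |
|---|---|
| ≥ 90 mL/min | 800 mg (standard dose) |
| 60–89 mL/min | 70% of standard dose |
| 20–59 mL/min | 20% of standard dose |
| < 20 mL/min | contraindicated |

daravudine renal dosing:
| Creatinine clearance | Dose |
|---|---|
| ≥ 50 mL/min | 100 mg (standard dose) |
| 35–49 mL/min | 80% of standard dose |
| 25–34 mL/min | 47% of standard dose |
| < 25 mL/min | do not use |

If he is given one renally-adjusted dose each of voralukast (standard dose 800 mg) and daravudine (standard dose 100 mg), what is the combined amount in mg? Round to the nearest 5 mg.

CrCl = (140 − 87) × 69.7 / (72 × 1.38) = 3694.1 / 99.36 ≈ 37.2 mL/min
CrCl ≈ 37 mL/min.
voralukast: 20–59 mL/min → 20% of 800 mg = 160 mg.
daravudine: 35–49 mL/min → 80% of 100 mg = 80 mg.
Total = 160 + 80 = 240 mg.

240 mg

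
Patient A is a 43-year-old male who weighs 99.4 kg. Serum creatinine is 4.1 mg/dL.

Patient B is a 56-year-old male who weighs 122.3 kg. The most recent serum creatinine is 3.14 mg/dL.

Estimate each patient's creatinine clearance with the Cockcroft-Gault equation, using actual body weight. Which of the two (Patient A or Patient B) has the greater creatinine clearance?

Patient B

Patient A: CrCl = (140 − 43) × 99.4 / (72 × 4.1) = 9641.8 / 295.20 ≈ 32.7 mL/min
Patient B: CrCl = (140 − 56) × 122.3 / (72 × 3.14) = 10273.2 / 226.08 ≈ 45.4 mL/min
32.7 vs 45.4 mL/min → Patient B is higher.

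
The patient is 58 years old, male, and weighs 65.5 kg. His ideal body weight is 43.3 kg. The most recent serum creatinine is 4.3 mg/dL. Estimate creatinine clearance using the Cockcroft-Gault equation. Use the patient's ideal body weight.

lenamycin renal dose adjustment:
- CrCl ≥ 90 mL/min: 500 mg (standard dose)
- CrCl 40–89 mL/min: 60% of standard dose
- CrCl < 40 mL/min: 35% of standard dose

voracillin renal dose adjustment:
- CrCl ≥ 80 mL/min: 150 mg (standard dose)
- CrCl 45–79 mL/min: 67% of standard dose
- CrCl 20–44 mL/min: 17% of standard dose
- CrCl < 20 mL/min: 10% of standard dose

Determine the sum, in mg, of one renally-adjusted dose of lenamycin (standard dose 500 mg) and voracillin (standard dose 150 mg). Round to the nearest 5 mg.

CrCl = (140 − 58) × 43.3 / (72 × 4.3) = 3550.6 / 309.60 ≈ 11.5 mL/min
CrCl ≈ 11 mL/min.
lenamycin: < 40 mL/min → 35% of 500 mg = 175 mg.
voracillin: < 20 mL/min → 10% of 150 mg = 15 mg.
Total = 175 + 15 = 190 mg.

190 mg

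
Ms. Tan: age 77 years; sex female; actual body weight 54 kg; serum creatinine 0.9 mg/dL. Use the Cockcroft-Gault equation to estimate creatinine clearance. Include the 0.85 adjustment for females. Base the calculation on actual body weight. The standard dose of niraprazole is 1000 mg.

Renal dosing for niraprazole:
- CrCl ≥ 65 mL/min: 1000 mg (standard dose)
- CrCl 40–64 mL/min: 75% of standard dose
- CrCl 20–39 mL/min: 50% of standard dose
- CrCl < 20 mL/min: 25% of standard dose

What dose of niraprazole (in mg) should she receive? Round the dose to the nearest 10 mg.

CrCl = (140 − 77) × 54 / (72 × 0.9) × 0.85 = 3402.0 / 64.80 × 0.85 ≈ 44.6 mL/min
CrCl ≈ 45 mL/min → bracket 40–64 mL/min.
75% of 1000 mg = 750 mg

750 mg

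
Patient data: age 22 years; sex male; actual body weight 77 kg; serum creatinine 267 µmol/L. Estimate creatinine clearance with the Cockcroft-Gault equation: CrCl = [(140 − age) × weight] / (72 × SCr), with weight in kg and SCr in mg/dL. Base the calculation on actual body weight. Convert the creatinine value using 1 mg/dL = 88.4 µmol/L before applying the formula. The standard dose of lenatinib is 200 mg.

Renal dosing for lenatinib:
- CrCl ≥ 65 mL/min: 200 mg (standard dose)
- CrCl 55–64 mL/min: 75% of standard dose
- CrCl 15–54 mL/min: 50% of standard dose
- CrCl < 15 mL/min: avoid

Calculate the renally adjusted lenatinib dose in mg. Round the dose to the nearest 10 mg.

100 mg

SCr = 267 / 88.4 = 3.02 mg/dL
CrCl = (140 − 22) × 77 / (72 × 3.02) = 9086.0 / 217.44 ≈ 41.8 mL/min
CrCl ≈ 42 mL/min → bracket 15–54 mL/min.
50% of 200 mg = 100 mg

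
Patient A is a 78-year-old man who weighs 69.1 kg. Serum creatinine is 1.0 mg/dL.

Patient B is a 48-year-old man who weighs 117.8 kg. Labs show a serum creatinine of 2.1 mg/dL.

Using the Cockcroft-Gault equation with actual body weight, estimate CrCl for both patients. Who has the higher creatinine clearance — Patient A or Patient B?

Patient B

Patient A: CrCl = (140 − 78) × 69.1 / (72 × 1) = 4284.2 / 72.00 ≈ 59.5 mL/min
Patient B: CrCl = (140 − 48) × 117.8 / (72 × 2.1) = 10837.6 / 151.20 ≈ 71.7 mL/min
59.5 vs 71.7 mL/min → Patient B is higher.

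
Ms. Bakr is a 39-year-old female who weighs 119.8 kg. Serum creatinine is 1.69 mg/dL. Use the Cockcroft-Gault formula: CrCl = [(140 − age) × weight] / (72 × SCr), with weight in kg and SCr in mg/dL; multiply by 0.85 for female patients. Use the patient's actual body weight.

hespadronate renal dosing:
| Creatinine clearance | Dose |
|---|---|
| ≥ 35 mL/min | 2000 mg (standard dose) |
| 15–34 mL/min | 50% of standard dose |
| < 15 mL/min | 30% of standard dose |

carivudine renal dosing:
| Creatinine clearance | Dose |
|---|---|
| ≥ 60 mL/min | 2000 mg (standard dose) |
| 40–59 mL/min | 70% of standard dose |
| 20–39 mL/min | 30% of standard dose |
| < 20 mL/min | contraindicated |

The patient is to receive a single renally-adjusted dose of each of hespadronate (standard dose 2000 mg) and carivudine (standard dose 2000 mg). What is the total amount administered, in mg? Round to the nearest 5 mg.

4000 mg

CrCl = (140 − 39) × 119.8 / (72 × 1.69) × 0.85 = 12099.8 / 121.68 × 0.85 ≈ 84.5 mL/min
CrCl ≈ 85 mL/min.
hespadronate: ≥ 35 mL/min → 100% of 2000 mg = 2000 mg.
carivudine: ≥ 60 mL/min → 100% of 2000 mg = 2000 mg.
Total = 2000 + 2000 = 4000 mg.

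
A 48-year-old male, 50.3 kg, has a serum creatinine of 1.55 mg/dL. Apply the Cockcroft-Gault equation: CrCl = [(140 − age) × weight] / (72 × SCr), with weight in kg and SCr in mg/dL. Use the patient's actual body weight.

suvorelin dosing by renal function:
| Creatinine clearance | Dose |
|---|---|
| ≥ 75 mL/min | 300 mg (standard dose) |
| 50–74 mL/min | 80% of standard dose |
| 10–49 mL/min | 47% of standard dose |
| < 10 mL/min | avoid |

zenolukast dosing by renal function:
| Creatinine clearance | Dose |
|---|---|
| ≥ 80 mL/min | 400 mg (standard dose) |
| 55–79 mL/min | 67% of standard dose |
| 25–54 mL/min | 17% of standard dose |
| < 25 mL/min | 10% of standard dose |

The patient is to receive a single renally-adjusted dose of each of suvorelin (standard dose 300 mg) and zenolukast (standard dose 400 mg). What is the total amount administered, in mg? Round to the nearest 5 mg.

CrCl = (140 − 48) × 50.3 / (72 × 1.55) = 4627.6 / 111.60 ≈ 41.5 mL/min
CrCl ≈ 41 mL/min.
suvorelin: 10–49 mL/min → 47% of 300 mg = 141 mg.
zenolukast: 25–54 mL/min → 17% of 400 mg = 68 mg.
Total = 141 + 68 = 209 mg.

210 mg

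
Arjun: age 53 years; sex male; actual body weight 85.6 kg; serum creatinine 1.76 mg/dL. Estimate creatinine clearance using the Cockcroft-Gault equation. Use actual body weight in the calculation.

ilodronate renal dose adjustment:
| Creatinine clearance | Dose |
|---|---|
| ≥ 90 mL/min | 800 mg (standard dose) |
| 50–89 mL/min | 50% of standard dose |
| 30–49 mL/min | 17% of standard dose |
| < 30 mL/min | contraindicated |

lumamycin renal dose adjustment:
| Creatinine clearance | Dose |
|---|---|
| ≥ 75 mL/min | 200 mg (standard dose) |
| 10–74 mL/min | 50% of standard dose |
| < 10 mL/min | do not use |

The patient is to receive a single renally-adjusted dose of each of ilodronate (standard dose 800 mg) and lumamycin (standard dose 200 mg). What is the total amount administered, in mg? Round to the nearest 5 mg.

CrCl = (140 − 53) × 85.6 / (72 × 1.76) = 7447.2 / 126.72 ≈ 58.8 mL/min
CrCl ≈ 59 mL/min.
ilodronate: 50–89 mL/min → 50% of 800 mg = 400 mg.
lumamycin: 10–74 mL/min → 50% of 200 mg = 100 mg.
Total = 400 + 100 = 500 mg.

500 mg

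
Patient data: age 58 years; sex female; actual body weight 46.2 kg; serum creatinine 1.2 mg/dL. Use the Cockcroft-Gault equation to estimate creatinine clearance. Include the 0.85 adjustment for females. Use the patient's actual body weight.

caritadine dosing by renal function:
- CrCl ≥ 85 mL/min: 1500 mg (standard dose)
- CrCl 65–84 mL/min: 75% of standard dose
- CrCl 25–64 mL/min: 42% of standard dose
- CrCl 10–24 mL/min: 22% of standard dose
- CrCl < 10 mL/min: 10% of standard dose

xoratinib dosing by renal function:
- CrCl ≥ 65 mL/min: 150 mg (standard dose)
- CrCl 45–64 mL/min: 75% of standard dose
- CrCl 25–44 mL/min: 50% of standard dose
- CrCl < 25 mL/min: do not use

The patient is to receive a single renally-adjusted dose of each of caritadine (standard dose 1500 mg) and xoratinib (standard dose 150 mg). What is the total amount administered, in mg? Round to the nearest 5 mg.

705 mg

CrCl = (140 − 58) × 46.2 / (72 × 1.2) × 0.85 = 3788.4 / 86.40 × 0.85 ≈ 37.3 mL/min
CrCl ≈ 37 mL/min.
caritadine: 25–64 mL/min → 42% of 1500 mg = 630 mg.
xoratinib: 25–44 mL/min → 50% of 150 mg = 75 mg.
Total = 630 + 75 = 705 mg.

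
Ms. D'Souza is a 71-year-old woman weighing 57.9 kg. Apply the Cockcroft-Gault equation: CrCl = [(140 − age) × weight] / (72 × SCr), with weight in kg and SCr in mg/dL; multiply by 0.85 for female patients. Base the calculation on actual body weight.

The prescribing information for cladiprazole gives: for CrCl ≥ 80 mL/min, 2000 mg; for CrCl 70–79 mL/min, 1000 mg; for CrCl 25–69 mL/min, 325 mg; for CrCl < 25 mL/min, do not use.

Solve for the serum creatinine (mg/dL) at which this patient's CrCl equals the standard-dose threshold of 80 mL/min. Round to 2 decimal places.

Standard dose requires CrCl ≥ 80 mL/min.
Set (140 − 71) × 57.9 × 0.85 / (72 × SCr) = 80
SCr = (140 − 71) × 57.9 × 0.85 / (72 × 80) = 0.590 mg/dL

0.59 mg/dL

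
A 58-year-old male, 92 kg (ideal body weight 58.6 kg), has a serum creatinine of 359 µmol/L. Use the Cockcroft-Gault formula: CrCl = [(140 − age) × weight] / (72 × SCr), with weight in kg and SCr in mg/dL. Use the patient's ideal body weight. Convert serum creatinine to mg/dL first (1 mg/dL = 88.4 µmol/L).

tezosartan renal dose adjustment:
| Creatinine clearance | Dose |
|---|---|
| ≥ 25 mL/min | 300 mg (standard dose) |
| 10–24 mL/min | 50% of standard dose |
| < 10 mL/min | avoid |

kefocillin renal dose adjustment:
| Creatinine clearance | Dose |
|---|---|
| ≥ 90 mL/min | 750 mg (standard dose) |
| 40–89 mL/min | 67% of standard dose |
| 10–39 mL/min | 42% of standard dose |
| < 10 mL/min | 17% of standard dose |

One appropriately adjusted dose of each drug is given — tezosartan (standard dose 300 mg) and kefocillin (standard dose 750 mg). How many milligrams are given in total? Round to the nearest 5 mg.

465 mg

SCr = 359 / 88.4 = 4.061 mg/dL
CrCl = (140 − 58) × 58.6 / (72 × 4.061) = 4805.2 / 292.39 ≈ 16.4 mL/min
CrCl ≈ 16 mL/min.
tezosartan: 10–24 mL/min → 50% of 300 mg = 150 mg.
kefocillin: 10–39 mL/min → 42% of 750 mg = 315 mg.
Total = 150 + 315 = 465 mg.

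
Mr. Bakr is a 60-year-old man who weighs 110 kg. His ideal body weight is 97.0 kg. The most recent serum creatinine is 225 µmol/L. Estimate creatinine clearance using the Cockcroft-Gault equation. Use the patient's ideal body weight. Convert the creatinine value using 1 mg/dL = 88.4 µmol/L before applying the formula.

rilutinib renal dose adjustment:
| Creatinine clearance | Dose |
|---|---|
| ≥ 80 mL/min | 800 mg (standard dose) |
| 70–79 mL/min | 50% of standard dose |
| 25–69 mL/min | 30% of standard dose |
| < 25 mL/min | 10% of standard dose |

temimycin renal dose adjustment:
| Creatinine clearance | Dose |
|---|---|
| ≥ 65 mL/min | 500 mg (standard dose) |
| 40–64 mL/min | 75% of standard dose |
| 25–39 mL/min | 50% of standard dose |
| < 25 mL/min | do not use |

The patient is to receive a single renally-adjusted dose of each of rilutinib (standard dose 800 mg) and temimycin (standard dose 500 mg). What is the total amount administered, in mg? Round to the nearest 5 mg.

SCr = 225 / 88.4 = 2.545 mg/dL
CrCl = (140 − 60) × 97 / (72 × 2.545) = 7760.0 / 183.24 ≈ 42.3 mL/min
CrCl ≈ 42 mL/min.
rilutinib: 25–69 mL/min → 30% of 800 mg = 240 mg.
temimycin: 40–64 mL/min → 75% of 500 mg = 375 mg.
Total = 240 + 375 = 615 mg.

615 mg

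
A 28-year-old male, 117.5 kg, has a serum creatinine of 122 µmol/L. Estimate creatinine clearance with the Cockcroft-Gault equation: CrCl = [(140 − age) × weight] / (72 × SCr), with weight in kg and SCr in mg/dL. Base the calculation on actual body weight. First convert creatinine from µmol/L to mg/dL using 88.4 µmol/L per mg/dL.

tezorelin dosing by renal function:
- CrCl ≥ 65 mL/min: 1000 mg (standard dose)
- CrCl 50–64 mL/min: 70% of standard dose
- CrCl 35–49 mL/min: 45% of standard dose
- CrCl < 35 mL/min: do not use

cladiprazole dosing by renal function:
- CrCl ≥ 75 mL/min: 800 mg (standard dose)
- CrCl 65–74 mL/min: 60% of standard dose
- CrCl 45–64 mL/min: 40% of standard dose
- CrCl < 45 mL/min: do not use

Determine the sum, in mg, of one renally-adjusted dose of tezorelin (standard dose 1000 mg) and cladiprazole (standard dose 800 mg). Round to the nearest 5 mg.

1800 mg

SCr = 122 / 88.4 = 1.38 mg/dL
CrCl = (140 − 28) × 117.5 / (72 × 1.38) = 13160.0 / 99.36 ≈ 132.4 mL/min
CrCl ≈ 132 mL/min.
tezorelin: ≥ 65 mL/min → 100% of 1000 mg = 1000 mg.
cladiprazole: ≥ 75 mL/min → 100% of 800 mg = 800 mg.
Total = 1000 + 800 = 1800 mg.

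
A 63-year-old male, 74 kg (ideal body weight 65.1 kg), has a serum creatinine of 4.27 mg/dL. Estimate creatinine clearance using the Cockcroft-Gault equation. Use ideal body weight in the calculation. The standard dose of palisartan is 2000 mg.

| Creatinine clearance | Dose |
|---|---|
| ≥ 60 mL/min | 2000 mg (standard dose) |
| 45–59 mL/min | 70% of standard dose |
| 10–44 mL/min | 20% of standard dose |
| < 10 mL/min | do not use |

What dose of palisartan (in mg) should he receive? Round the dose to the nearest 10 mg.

400 mg

CrCl = (140 − 63) × 65.1 / (72 × 4.27) = 5012.7 / 307.44 ≈ 16.3 mL/min
CrCl ≈ 16 mL/min → bracket 10–44 mL/min.
20% of 2000 mg = 400 mg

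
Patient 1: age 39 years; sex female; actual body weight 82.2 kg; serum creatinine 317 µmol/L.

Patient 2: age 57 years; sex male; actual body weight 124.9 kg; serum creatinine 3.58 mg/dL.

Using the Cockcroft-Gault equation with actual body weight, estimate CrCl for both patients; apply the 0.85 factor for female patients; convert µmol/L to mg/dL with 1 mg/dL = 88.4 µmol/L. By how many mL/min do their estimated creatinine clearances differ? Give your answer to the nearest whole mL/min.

13 mL/min

Patient 1: SCr = 317 / 88.4 = 3.586 mg/dL
Patient 1: CrCl = (140 − 39) × 82.2 / (72 × 3.586) × 0.85 = 8302.2 / 258.19 × 0.85 ≈ 27.3 mL/min
Patient 2: CrCl = (140 − 57) × 124.9 / (72 × 3.58) = 10366.7 / 257.76 ≈ 40.2 mL/min
|27.3 − 40.2| = 12.9 mL/min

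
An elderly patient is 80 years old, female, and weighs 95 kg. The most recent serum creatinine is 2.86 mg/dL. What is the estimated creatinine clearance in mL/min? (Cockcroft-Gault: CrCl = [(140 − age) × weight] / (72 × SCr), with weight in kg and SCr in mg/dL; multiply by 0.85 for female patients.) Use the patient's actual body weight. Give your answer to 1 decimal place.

23.5 mL/min

CrCl = (140 − 80) × 95 / (72 × 2.86) × 0.85 = 5700.0 / 205.92 × 0.85 ≈ 23.5 mL/min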